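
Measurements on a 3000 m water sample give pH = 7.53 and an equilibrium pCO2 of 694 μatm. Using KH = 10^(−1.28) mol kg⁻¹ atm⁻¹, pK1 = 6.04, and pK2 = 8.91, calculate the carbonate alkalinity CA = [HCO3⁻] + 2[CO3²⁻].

[CO2*] = KH · pCO2 = 10^(−1.28) × 694×10^-6 = 3.642×10^-5 mol/kg
α₀ = 1/(1 + K1/[H⁺] + K1K2/[H⁺]²) = 1/(1 + 10^+1.49 + 10^+0.11) = 0.03013
DIC = [CO2*]/α₀ = 3.642×10^-5 / 0.03013 = 1.209 mmol/kg
CA = (α₁ + 2α₂)·DIC = (0.9311 + 2×0.03881) × 1.209 = 1.22 mmol/kg

CA = 1.22 mmol/kg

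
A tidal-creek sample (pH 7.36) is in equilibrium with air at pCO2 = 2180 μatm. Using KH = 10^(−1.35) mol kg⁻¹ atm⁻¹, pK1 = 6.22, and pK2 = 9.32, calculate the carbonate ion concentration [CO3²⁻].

[CO3²⁻] = 14.7 μmol/kg

[CO2*] = KH · pCO2 = 10^(−1.35) × 2180×10^-6 = 9.738×10^-5 mol/kg
α₀ = 1/(1 + K1/[H⁺] + K1K2/[H⁺]²) = 1/(1 + 10^+1.14 + 10^-0.82) = 0.06687
DIC = [CO2*]/α₀ = 9.738×10^-5 / 0.06687 = 1.456 mmol/kg
[CO3²⁻] = α₂·DIC; α₂ = 0.01012, so [CO3²⁻] = 0.01012 × 1.456 = 0.0147 mmol/kg = 14.7 μmol/kg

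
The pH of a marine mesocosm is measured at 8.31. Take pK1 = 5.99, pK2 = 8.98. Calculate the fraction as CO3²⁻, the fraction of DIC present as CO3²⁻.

α₂ = 0.175

α₂ = 1 / (1 + [H⁺]/K2 + [H⁺]²/(K1K2)) = 1 / (1 + 10^+0.67 + 10^-1.65)
   = 1 / (1 + 4.6774 + 0.022387) = 1/5.6997 = 0.1754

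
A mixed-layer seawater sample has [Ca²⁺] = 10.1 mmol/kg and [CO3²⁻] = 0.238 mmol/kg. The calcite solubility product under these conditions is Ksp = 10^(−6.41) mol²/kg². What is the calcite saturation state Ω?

Ω = 6.18

Ksp = 10^(−6.41) = 3.890×10^-7
Ω = [Ca²⁺][CO3²⁻]/Ksp = (10.1×10^-3)(0.238×10^-3) / 3.890×10^-7 = 6.18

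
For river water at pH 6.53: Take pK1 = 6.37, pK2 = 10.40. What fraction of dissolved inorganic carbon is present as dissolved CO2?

α₀ = 0.409

α₀ = 1 / (1 + K1/[H⁺] + K1K2/[H⁺]²) = 1 / (1 + 10^+0.16 + 10^-3.71)
   = 1 / (1 + 1.4454 + 0.00019498) = 1/2.4456 = 0.4089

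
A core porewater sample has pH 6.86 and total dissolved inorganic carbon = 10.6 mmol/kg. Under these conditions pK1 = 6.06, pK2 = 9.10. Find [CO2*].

α₀ = 1 / (1 + K1/[H⁺] + K1K2/[H⁺]²) = 1 / (1 + 10^+0.80 + 10^-1.44)
   = 1 / (1 + 6.3096 + 0.036308) = 1/7.3459 = 0.1361
[CO2*] = α₀ × DIC = 0.1361 × 10.6 = 1.44 mmol/kg

[CO2*] = 1.44 mmol/kg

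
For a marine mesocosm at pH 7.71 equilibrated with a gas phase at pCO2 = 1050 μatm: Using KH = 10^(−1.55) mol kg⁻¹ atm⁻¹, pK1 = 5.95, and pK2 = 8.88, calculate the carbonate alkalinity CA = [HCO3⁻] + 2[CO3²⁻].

CA = 1.93 mmol/kg

[CO2*] = KH · pCO2 = 10^(−1.55) × 1050×10^-6 = 2.959×10^-5 mol/kg
α₀ = 1/(1 + K1/[H⁺] + K1K2/[H⁺]²) = 1/(1 + 10^+1.76 + 10^+0.59) = 0.01602
DIC = [CO2*]/α₀ = 2.959×10^-5 / 0.01602 = 1.848 mmol/kg
CA = (α₁ + 2α₂)·DIC = (0.9217 + 2×0.06231) × 1.848 = 1.93 mmol/kg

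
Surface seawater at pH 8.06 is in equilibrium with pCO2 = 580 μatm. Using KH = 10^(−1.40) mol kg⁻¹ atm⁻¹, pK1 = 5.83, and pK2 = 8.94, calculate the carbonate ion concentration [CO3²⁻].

[CO3²⁻] = 0.517 mmol/kg

[CO2*] = KH · pCO2 = 10^(−1.40) × 580×10^-6 = 2.309×10^-5 mol/kg
α₀ = 1/(1 + K1/[H⁺] + K1K2/[H⁺]²) = 1/(1 + 10^+2.23 + 10^+1.35) = 0.005176
DIC = [CO2*]/α₀ = 2.309×10^-5 / 0.005176 = 4.461 mmol/kg
[CO3²⁻] = α₂·DIC; α₂ = 0.1159, so [CO3²⁻] = 0.1159 × 4.461 = 0.517 mmol/kg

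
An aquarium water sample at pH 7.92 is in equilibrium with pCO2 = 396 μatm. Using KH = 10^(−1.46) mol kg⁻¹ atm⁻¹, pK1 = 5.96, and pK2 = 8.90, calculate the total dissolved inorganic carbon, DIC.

DIC = 1.40 mmol/kg

[CO2*] = KH · pCO2 = 10^(−1.46) × 396×10^-6 = 1.373×10^-5 mol/kg
α₀ = 1/(1 + K1/[H⁺] + K1K2/[H⁺]²) = 1/(1 + 10^+1.96 + 10^+0.98) = 0.009828
DIC = [CO2*]/α₀ = 1.373×10^-5 / 0.009828 = 1.40 mmol/kg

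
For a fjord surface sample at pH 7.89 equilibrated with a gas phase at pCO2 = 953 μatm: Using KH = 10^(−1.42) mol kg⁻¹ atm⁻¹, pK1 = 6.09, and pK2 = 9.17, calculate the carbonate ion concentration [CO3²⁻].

[CO3²⁻] = 0.120 mmol/kg

[CO2*] = KH · pCO2 = 10^(−1.42) × 953×10^-6 = 3.623×10^-5 mol/kg
α₀ = 1/(1 + K1/[H⁺] + K1K2/[H⁺]²) = 1/(1 + 10^+1.80 + 10^+0.52) = 0.01484
DIC = [CO2*]/α₀ = 3.623×10^-5 / 0.01484 = 2.442 mmol/kg
[CO3²⁻] = α₂·DIC; α₂ = 0.04912, so [CO3²⁻] = 0.04912 × 2.442 = 0.120 mmol/kg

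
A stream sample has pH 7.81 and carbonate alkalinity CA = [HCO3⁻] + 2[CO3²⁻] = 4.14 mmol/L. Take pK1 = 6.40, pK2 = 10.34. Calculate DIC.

CA = [HCO3⁻] + 2[CO3²⁻] = (α₁ + 2α₂)·DIC
At pH 7.81: [H⁺]/K1 = 10^-1.41 = 0.038905, K2/[H⁺] = 10^-2.53 = 0.0029512
α₁ = 1/(1 + 0.038905 + 0.0029512) = 1/1.0419 = 0.9598; α₂ = α₁·K2/[H⁺] = 0.002833
α₁ + 2α₂ = 0.9655
DIC = CA / (α₁ + 2α₂) = 4.14 / 0.9655 = 4.29 mmol/L

DIC = 4.29 mmol/L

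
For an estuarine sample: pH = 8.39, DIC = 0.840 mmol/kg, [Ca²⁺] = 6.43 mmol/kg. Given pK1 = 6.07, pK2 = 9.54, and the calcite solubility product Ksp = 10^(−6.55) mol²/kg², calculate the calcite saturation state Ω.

Ω = 1.26

α₂ = 1 / (1 + [H⁺]/K2 + [H⁺]²/(K1K2)) = 1 / (1 + 10^+1.15 + 10^-1.17)
   = 1 / (1 + 14.125 + 0.067608) = 1/15.193 = 0.06582
[CO3²⁻] = α₂ × DIC = 0.06582 × 0.840 = 0.05529 mmol/kg
Ksp = 10^(−6.55) = 2.818×10^-7
Ω = [Ca²⁺][CO3²⁻]/Ksp = (6.43×10^-3)(5.529×10^-5) / 2.818×10^-7 = 1.26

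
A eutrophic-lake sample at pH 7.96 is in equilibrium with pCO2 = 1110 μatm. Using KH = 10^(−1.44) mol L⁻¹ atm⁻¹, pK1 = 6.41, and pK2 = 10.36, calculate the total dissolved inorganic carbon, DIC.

DIC = 1.48 mmol/L

[CO2*] = KH · pCO2 = 10^(−1.44) × 1110×10^-6 = 4.030×10^-5 mol/L
α₀ = 1/(1 + K1/[H⁺] + K1K2/[H⁺]²) = 1/(1 + 10^+1.55 + 10^-0.85) = 0.02731
DIC = [CO2*]/α₀ = 4.030×10^-5 / 0.02731 = 1.48 mmol/L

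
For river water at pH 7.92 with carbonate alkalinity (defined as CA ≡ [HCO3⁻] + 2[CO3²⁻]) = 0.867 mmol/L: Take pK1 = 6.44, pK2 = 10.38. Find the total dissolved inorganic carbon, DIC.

DIC = 0.893 mmol/L

CA = [HCO3⁻] + 2[CO3²⁻] = (α₁ + 2α₂)·DIC
At pH 7.92: [H⁺]/K1 = 10^-1.48 = 0.033113, K2/[H⁺] = 10^-2.46 = 0.0034674
α₁ = 1/(1 + 0.033113 + 0.0034674) = 1/1.0366 = 0.9647; α₂ = α₁·K2/[H⁺] = 0.003345
α₁ + 2α₂ = 0.9714
DIC = CA / (α₁ + 2α₂) = 0.867 / 0.9714 = 0.893 mmol/L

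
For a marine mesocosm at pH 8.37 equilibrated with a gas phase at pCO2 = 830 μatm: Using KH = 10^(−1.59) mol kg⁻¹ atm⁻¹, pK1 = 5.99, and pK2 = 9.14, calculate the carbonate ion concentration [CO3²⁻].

[CO3²⁻] = 0.869 mmol/kg

[CO2*] = KH · pCO2 = 10^(−1.59) × 830×10^-6 = 2.133×10^-5 mol/kg
α₀ = 1/(1 + K1/[H⁺] + K1K2/[H⁺]²) = 1/(1 + 10^+2.38 + 10^+1.61) = 0.003551
DIC = [CO2*]/α₀ = 2.133×10^-5 / 0.003551 = 6.008 mmol/kg
[CO3²⁻] = α₂·DIC; α₂ = 0.1447, so [CO3²⁻] = 0.1447 × 6.008 = 0.869 mmol/kg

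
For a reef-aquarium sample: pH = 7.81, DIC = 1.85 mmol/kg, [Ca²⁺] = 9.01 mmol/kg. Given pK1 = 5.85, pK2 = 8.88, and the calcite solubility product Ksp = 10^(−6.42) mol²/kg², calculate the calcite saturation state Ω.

α₂ = 1 / (1 + [H⁺]/K2 + [H⁺]²/(K1K2)) = 1 / (1 + 10^+1.07 + 10^-0.89)
   = 1 / (1 + 11.749 + 0.12882) = 1/12.878 = 0.07765
[CO3²⁻] = α₂ × DIC = 0.07765 × 1.85 = 0.1437 mmol/kg
Ksp = 10^(−6.42) = 3.802×10^-7
Ω = [Ca²⁺][CO3²⁻]/Ksp = (9.01×10^-3)(1.437×10^-4) / 3.802×10^-7 = 3.40

Ω = 3.40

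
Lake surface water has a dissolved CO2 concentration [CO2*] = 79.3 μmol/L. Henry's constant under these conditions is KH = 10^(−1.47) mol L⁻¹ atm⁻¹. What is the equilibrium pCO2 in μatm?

KH = 10^(−1.47) = 3.388×10^-2 mol L⁻¹ atm⁻¹
pCO2 = [CO2*]/KH = 79.3×10^-6 / 3.388×10^-2 = 2.34×10^-3 atm = 2340 μatm

pCO2 = 2340 μatm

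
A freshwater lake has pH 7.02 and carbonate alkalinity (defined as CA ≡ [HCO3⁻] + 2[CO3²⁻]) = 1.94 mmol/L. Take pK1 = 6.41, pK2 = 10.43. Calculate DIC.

CA = [HCO3⁻] + 2[CO3²⁻] = (α₁ + 2α₂)·DIC
At pH 7.02: [H⁺]/K1 = 10^-0.61 = 0.24547, K2/[H⁺] = 10^-3.41 = 0.00038905
α₁ = 1/(1 + 0.24547 + 0.00038905) = 1/1.2459 = 0.8027; α₂ = α₁·K2/[H⁺] = 0.0003123
α₁ + 2α₂ = 0.8033
DIC = CA / (α₁ + 2α₂) = 1.94 / 0.8033 = 2.42 mmol/L

DIC = 2.42 mmol/L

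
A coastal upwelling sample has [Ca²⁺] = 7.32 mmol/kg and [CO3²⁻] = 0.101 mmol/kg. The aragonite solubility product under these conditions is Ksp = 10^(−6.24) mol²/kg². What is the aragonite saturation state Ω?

Ω = 1.28

Ksp = 10^(−6.24) = 5.754×10^-7
Ω = [Ca²⁺][CO3²⁻]/Ksp = (7.32×10^-3)(0.101×10^-3) / 5.754×10^-7 = 1.28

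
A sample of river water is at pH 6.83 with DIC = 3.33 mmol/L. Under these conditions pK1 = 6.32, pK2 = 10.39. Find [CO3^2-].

[CO3²⁻] = 0.700 μmol/L

α₂ = 1 / (1 + [H⁺]/K2 + [H⁺]²/(K1K2)) = 1 / (1 + 10^+3.56 + 10^+3.05)
   = 1 / (1 + 3630.8 + 1122.0) = 1/4753.8 = 0.0002104
[CO3²⁻] = α₂ × DIC = 0.0002104 × 3.33 = 0.000700 mmol/L = 0.700 μmol/L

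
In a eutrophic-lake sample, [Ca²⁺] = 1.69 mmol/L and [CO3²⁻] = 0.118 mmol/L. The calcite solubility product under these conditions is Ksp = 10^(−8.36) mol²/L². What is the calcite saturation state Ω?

Ω = 45.7

Ksp = 10^(−8.36) = 4.365×10^-9
Ω = [Ca²⁺][CO3²⁻]/Ksp = (1.69×10^-3)(0.118×10^-3) / 4.365×10^-9 = 45.7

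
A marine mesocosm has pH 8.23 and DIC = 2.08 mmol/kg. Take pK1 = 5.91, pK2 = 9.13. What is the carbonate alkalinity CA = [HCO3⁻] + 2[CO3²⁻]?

CA = 2.30 mmol/kg

CA = [HCO3⁻] + 2[CO3²⁻] = (α₁ + 2α₂)·DIC
At pH 8.23: [H⁺]/K1 = 10^-2.32 = 0.0047863, K2/[H⁺] = 10^-0.90 = 0.12589
α₁ = 1/(1 + 0.0047863 + 0.12589) = 1/1.1307 = 0.8844; α₂ = α₁·K2/[H⁺] = 0.1113
α₁ + 2α₂ = 1.1071
CA = 1.1071 × 2.08 = 2.30 mmol/kg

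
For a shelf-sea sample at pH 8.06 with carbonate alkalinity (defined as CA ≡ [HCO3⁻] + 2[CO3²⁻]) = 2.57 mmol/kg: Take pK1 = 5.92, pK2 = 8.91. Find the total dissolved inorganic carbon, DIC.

CA = [HCO3⁻] + 2[CO3²⁻] = (α₁ + 2α₂)·DIC
At pH 8.06: [H⁺]/K1 = 10^-2.14 = 0.0072444, K2/[H⁺] = 10^-0.85 = 0.14125
α₁ = 1/(1 + 0.0072444 + 0.14125) = 1/1.1485 = 0.8707; α₂ = α₁·K2/[H⁺] = 0.1230
α₁ + 2α₂ = 1.1167
DIC = CA / (α₁ + 2α₂) = 2.57 / 1.1167 = 2.30 mmol/kg

DIC = 2.30 mmol/kg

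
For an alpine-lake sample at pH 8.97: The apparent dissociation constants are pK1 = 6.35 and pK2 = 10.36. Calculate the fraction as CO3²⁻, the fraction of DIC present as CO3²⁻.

α₂ = 1 / (1 + [H⁺]/K2 + [H⁺]²/(K1K2)) = 1 / (1 + 10^+1.39 + 10^-1.23)
   = 1 / (1 + 24.547 + 0.058884) = 1/25.606 = 0.03905

α₂ = 0.0391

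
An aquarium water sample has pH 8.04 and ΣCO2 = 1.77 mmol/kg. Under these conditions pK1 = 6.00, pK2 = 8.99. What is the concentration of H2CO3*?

α₀ = 1 / (1 + K1/[H⁺] + K1K2/[H⁺]²) = 1 / (1 + 10^+2.04 + 10^+1.09)
   = 1 / (1 + 109.65 + 12.303) = 1/122.95 = 0.008133
[CO2*] = α₀ × DIC = 0.008133 × 1.77 = 0.0144 mmol/kg = 14.4 μmol/kg

[CO2*] = 14.4 μmol/kg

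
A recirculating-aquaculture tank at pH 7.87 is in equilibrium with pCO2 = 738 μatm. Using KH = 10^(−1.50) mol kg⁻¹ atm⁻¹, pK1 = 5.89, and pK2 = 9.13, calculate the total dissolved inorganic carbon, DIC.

[CO2*] = KH · pCO2 = 10^(−1.50) × 738×10^-6 = 2.334×10^-5 mol/kg
α₀ = 1/(1 + K1/[H⁺] + K1K2/[H⁺]²) = 1/(1 + 10^+1.98 + 10^+0.72) = 0.009828
DIC = [CO2*]/α₀ = 2.334×10^-5 / 0.009828 = 2.37 mmol/kg

DIC = 2.37 mmol/kg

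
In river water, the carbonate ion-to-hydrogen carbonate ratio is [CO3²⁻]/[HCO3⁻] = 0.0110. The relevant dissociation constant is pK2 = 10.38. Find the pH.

From K2 = [H⁺][CO3²⁻]/[HCO3⁻]:  pH = pK2 + log₁₀([CO3²⁻]/[HCO3⁻])
log₁₀(0.0110) = -1.959
pH = 10.38 + (-1.959) = 8.42

pH = 8.42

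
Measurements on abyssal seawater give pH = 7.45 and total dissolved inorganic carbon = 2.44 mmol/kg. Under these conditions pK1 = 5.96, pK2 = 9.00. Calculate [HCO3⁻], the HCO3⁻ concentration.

[HCO3⁻] = 2.30 mmol/kg

α₁ = 1 / (1 + [H⁺]/K1 + K2/[H⁺]) = 1 / (1 + 10^-1.49 + 10^-1.55)
   = 1 / (1 + 0.032359 + 0.028184) = 1/1.0605 = 0.9429
[HCO3⁻] = α₁ × DIC = 0.9429 × 2.44 = 2.30 mmol/kg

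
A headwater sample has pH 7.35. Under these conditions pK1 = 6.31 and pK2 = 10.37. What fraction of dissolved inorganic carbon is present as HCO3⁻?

α₁ = 1 / (1 + [H⁺]/K1 + K2/[H⁺]) = 1 / (1 + 10^-1.04 + 10^-3.02)
   = 1 / (1 + 0.091201 + 0.00095499) = 1/1.0922 = 0.9156

α₁ = 0.916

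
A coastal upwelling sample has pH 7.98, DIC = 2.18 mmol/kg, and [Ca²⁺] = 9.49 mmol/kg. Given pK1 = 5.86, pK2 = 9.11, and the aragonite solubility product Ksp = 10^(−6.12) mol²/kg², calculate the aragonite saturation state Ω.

α₂ = 1 / (1 + [H⁺]/K2 + [H⁺]²/(K1K2)) = 1 / (1 + 10^+1.13 + 10^-0.99)
   = 1 / (1 + 13.490 + 0.10233) = 1/14.592 = 0.06853
[CO3²⁻] = α₂ × DIC = 0.06853 × 2.18 = 0.1494 mmol/kg
Ksp = 10^(−6.12) = 7.586×10^-7
Ω = [Ca²⁺][CO3²⁻]/Ksp = (9.49×10^-3)(1.494×10^-4) / 7.586×10^-7 = 1.87

Ω = 1.87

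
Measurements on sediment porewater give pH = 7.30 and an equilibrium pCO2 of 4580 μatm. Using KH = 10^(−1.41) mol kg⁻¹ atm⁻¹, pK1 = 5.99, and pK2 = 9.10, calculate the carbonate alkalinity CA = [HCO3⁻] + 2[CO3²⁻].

[CO2*] = KH · pCO2 = 10^(−1.41) × 4580×10^-6 = 1.782×10^-4 mol/kg
α₀ = 1/(1 + K1/[H⁺] + K1K2/[H⁺]²) = 1/(1 + 10^+1.31 + 10^-0.49) = 0.04600
DIC = [CO2*]/α₀ = 1.782×10^-4 / 0.04600 = 3.874 mmol/kg
CA = (α₁ + 2α₂)·DIC = (0.9391 + 2×0.01488) × 3.874 = 3.75 mmol/kg

CA = 3.75 mmol/kg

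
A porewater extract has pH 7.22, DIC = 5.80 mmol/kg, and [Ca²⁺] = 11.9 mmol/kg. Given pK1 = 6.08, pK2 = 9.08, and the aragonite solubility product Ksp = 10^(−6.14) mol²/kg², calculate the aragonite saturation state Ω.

α₂ = 1 / (1 + [H⁺]/K2 + [H⁺]²/(K1K2)) = 1 / (1 + 10^+1.86 + 10^+0.72)
   = 1 / (1 + 72.444 + 5.2481) = 1/78.692 = 0.01271
[CO3²⁻] = α₂ × DIC = 0.01271 × 5.80 = 0.07371 mmol/kg
Ksp = 10^(−6.14) = 7.244×10^-7
Ω = [Ca²⁺][CO3²⁻]/Ksp = (11.9×10^-3)(7.371×10^-5) / 7.244×10^-7 = 1.21

Ω = 1.21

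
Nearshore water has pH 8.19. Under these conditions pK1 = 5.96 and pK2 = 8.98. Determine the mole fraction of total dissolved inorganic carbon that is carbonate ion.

α₂ = 1 / (1 + [H⁺]/K2 + [H⁺]²/(K1K2)) = 1 / (1 + 10^+0.79 + 10^-1.44)
   = 1 / (1 + 6.1660 + 0.036308) = 1/7.2023 = 0.1388

α₂ = 0.139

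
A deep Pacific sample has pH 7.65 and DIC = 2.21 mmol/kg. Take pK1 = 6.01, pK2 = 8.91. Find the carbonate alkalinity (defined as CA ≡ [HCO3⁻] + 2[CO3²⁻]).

CA = [HCO3⁻] + 2[CO3²⁻] = (α₁ + 2α₂)·DIC
At pH 7.65: [H⁺]/K1 = 10^-1.64 = 0.022909, K2/[H⁺] = 10^-1.26 = 0.054954
α₁ = 1/(1 + 0.022909 + 0.054954) = 1/1.0779 = 0.9278; α₂ = α₁·K2/[H⁺] = 0.05098
α₁ + 2α₂ = 1.0297
CA = 1.0297 × 2.21 = 2.28 mmol/kg

CA = 2.28 mmol/kg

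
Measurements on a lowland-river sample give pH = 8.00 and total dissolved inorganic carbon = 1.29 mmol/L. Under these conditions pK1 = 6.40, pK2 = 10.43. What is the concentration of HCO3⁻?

[HCO3⁻] = 1.25 mmol/L

α₁ = 1 / (1 + [H⁺]/K1 + K2/[H⁺]) = 1 / (1 + 10^-1.60 + 10^-2.43)
   = 1 / (1 + 0.025119 + 0.0037154) = 1/1.0288 = 0.9720
[HCO3⁻] = α₁ × DIC = 0.9720 × 1.29 = 1.25 mmol/L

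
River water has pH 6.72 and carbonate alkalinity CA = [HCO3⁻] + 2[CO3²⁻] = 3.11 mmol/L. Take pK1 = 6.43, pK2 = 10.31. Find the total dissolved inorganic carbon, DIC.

CA = [HCO3⁻] + 2[CO3²⁻] = (α₁ + 2α₂)·DIC
At pH 6.72: [H⁺]/K1 = 10^-0.29 = 0.51286, K2/[H⁺] = 10^-3.59 = 0.00025704
α₁ = 1/(1 + 0.51286 + 0.00025704) = 1/1.5131 = 0.6609; α₂ = α₁·K2/[H⁺] = 0.0001699
α₁ + 2α₂ = 0.6612
DIC = CA / (α₁ + 2α₂) = 3.11 / 0.6612 = 4.70 mmol/L

DIC = 4.70 mmol/L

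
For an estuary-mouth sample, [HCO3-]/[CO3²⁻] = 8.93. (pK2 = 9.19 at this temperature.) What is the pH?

From K2 = [H⁺][CO3²⁻]/[HCO3-]:  pH = pK2 − log₁₀([HCO3-]/[CO3²⁻])
log₁₀(8.93) = +0.951
pH = 9.19 − (+0.951) = 8.24

pH = 8.24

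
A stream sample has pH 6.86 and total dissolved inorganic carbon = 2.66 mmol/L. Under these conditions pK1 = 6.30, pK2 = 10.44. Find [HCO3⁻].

[HCO3⁻] = 2.09 mmol/L

α₁ = 1 / (1 + [H⁺]/K1 + K2/[H⁺]) = 1 / (1 + 10^-0.56 + 10^-3.58)
   = 1 / (1 + 0.27542 + 0.00026303) = 1/1.2757 = 0.7839
[HCO3⁻] = α₁ × DIC = 0.7839 × 2.66 = 2.09 mmol/L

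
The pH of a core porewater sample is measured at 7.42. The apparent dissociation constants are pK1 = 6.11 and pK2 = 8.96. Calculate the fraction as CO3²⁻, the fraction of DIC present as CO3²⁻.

α₂ = 1 / (1 + [H⁺]/K2 + [H⁺]²/(K1K2)) = 1 / (1 + 10^+1.54 + 10^+0.23)
   = 1 / (1 + 34.674 + 1.6982) = 1/37.372 = 0.02676

α₂ = 0.0268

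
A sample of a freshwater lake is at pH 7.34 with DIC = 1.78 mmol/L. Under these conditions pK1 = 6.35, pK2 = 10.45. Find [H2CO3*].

α₀ = 1 / (1 + K1/[H⁺] + K1K2/[H⁺]²) = 1 / (1 + 10^+0.99 + 10^-2.12)
   = 1 / (1 + 9.7724 + 0.0075858) = 1/10.780 = 0.09276
[CO2*] = α₀ × DIC = 0.09276 × 1.78 = 0.165 mmol/L

[CO2*] = 0.165 mmol/L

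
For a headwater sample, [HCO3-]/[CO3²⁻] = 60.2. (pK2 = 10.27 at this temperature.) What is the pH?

From K2 = [H⁺][CO3²⁻]/[HCO3-]:  pH = pK2 − log₁₀([HCO3-]/[CO3²⁻])
log₁₀(60.2) = +1.780
pH = 10.27 − (+1.780) = 8.49

pH = 8.49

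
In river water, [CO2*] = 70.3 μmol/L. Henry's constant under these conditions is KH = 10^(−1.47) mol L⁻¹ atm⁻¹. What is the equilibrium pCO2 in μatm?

pCO2 = 2070 μatm

KH = 10^(−1.47) = 3.388×10^-2 mol L⁻¹ atm⁻¹
pCO2 = [CO2*]/KH = 70.3×10^-6 / 3.388×10^-2 = 2.07×10^-3 atm = 2070 μatm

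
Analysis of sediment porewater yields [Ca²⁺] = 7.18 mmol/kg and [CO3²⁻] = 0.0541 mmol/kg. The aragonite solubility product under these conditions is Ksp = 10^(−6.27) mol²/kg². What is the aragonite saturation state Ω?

Ω = 0.723

Ksp = 10^(−6.27) = 5.370×10^-7
Ω = [Ca²⁺][CO3²⁻]/Ksp = (7.18×10^-3)(0.0541×10^-3) / 5.370×10^-7 = 0.723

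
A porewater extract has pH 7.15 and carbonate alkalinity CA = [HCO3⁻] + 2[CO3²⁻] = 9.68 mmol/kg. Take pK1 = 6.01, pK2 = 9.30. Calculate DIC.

DIC = 10.3 mmol/kg

CA = [HCO3⁻] + 2[CO3²⁻] = (α₁ + 2α₂)·DIC
At pH 7.15: [H⁺]/K1 = 10^-1.14 = 0.072444, K2/[H⁺] = 10^-2.15 = 0.0070795
α₁ = 1/(1 + 0.072444 + 0.0070795) = 1/1.0795 = 0.9263; α₂ = α₁·K2/[H⁺] = 0.006558
α₁ + 2α₂ = 0.9395
DIC = CA / (α₁ + 2α₂) = 9.68 / 0.9395 = 10.3 mmol/kg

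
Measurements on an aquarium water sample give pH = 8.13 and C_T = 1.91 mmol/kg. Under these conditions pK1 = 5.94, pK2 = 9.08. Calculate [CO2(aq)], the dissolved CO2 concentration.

α₀ = 1 / (1 + K1/[H⁺] + K1K2/[H⁺]²) = 1 / (1 + 10^+2.19 + 10^+1.24)
   = 1 / (1 + 154.88 + 17.378) = 1/173.26 = 0.005772
[CO2*] = α₀ × DIC = 0.005772 × 1.91 = 0.0110 mmol/kg = 11.0 μmol/kg

[CO2*] = 11.0 μmol/kg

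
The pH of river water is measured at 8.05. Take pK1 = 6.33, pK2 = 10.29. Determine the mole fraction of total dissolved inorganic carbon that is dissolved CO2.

α₀ = 0.0186

α₀ = 1 / (1 + K1/[H⁺] + K1K2/[H⁺]²) = 1 / (1 + 10^+1.72 + 10^-0.52)
   = 1 / (1 + 52.481 + 0.30200) = 1/53.783 = 0.01859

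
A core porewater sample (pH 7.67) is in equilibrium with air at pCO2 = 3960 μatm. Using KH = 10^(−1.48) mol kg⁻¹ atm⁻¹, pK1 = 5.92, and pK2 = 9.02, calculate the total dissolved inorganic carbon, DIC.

DIC = 7.83 mmol/kg

[CO2*] = KH · pCO2 = 10^(−1.48) × 3960×10^-6 = 1.311×10^-4 mol/kg
α₀ = 1/(1 + K1/[H⁺] + K1K2/[H⁺]²) = 1/(1 + 10^+1.75 + 10^+0.40) = 0.01674
DIC = [CO2*]/α₀ = 1.311×10^-4 / 0.01674 = 7.83 mmol/kg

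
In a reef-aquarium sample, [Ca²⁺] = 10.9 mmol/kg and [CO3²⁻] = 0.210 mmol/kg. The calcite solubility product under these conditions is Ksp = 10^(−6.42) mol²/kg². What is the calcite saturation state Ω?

Ksp = 10^(−6.42) = 3.802×10^-7
Ω = [Ca²⁺][CO3²⁻]/Ksp = (10.9×10^-3)(0.210×10^-3) / 3.802×10^-7 = 6.02

Ω = 6.02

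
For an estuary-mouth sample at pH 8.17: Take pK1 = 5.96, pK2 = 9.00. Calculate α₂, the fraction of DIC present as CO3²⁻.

α₂ = 1 / (1 + [H⁺]/K2 + [H⁺]²/(K1K2)) = 1 / (1 + 10^+0.83 + 10^-1.38)
   = 1 / (1 + 6.7608 + 0.041687) = 1/7.8025 = 0.1282

α₂ = 0.128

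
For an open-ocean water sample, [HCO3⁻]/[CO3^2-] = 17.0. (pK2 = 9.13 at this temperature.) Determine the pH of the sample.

From K2 = [H⁺][CO3^2-]/[HCO3⁻]:  pH = pK2 − log₁₀([HCO3⁻]/[CO3^2-])
log₁₀(17.0) = +1.230
pH = 9.13 − (+1.230) = 7.90

pH = 7.90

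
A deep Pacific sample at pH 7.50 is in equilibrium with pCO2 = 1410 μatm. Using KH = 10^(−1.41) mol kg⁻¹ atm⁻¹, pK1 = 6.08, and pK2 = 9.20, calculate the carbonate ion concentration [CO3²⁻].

[CO3²⁻] = 0.0288 mmol/kg

[CO2*] = KH · pCO2 = 10^(−1.41) × 1410×10^-6 = 5.486×10^-5 mol/kg
α₀ = 1/(1 + K1/[H⁺] + K1K2/[H⁺]²) = 1/(1 + 10^+1.42 + 10^-0.28) = 0.03594
DIC = [CO2*]/α₀ = 5.486×10^-5 / 0.03594 = 1.526 mmol/kg
[CO3²⁻] = α₂·DIC; α₂ = 0.01886, so [CO3²⁻] = 0.01886 × 1.526 = 0.0288 mmol/kg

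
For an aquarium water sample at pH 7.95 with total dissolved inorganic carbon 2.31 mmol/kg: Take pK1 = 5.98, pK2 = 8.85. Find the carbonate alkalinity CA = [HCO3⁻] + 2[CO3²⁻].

CA = 2.54 mmol/kg

CA = [HCO3⁻] + 2[CO3²⁻] = (α₁ + 2α₂)·DIC
At pH 7.95: [H⁺]/K1 = 10^-1.97 = 0.010715, K2/[H⁺] = 10^-0.90 = 0.12589
α₁ = 1/(1 + 0.010715 + 0.12589) = 1/1.1366 = 0.8798; α₂ = α₁·K2/[H⁺] = 0.1108
α₁ + 2α₂ = 1.1013
CA = 1.1013 × 2.31 = 2.54 mmol/kg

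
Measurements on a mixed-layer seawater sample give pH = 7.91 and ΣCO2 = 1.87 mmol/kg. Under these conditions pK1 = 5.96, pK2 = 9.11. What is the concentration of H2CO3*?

α₀ = 1 / (1 + K1/[H⁺] + K1K2/[H⁺]²) = 1 / (1 + 10^+1.95 + 10^+0.75)
   = 1 / (1 + 89.125 + 5.6234) = 1/95.749 = 0.01044
[CO2*] = α₀ × DIC = 0.01044 × 1.87 = 0.0195 mmol/kg = 19.5 μmol/kg

[CO2*] = 19.5 μmol/kg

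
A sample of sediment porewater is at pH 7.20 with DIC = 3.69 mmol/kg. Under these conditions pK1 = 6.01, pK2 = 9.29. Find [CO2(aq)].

α₀ = 1 / (1 + K1/[H⁺] + K1K2/[H⁺]²) = 1 / (1 + 10^+1.19 + 10^-0.90)
   = 1 / (1 + 15.488 + 0.12589) = 1/16.614 = 0.06019
[CO2*] = α₀ × DIC = 0.06019 × 3.69 = 0.222 mmol/kg

[CO2*] = 0.222 mmol/kg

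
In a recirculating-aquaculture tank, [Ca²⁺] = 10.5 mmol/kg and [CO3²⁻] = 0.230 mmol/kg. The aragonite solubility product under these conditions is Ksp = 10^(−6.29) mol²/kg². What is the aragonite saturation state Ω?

Ω = 4.71

Ksp = 10^(−6.29) = 5.129×10^-7
Ω = [Ca²⁺][CO3²⁻]/Ksp = (10.5×10^-3)(0.230×10^-3) / 5.129×10^-7 = 4.71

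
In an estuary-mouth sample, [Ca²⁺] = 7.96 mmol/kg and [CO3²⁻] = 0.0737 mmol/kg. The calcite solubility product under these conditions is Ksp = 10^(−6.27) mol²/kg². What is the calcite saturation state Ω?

Ω = 1.09

Ksp = 10^(−6.27) = 5.370×10^-7
Ω = [Ca²⁺][CO3²⁻]/Ksp = (7.96×10^-3)(0.0737×10^-3) / 5.370×10^-7 = 1.09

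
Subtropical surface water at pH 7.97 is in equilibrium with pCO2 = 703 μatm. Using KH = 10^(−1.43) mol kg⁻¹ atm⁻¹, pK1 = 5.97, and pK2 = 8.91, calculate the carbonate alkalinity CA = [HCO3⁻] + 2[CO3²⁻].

CA = 3.21 mmol/kg

[CO2*] = KH · pCO2 = 10^(−1.43) × 703×10^-6 = 2.612×10^-5 mol/kg
α₀ = 1/(1 + K1/[H⁺] + K1K2/[H⁺]²) = 1/(1 + 10^+2.00 + 10^+1.06) = 0.008890
DIC = [CO2*]/α₀ = 2.612×10^-5 / 0.008890 = 2.938 mmol/kg
CA = (α₁ + 2α₂)·DIC = (0.8890 + 2×0.1021) × 2.938 = 3.21 mmol/kg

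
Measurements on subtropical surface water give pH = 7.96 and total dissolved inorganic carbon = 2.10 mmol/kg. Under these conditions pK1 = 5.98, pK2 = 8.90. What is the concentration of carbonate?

α₂ = 1 / (1 + [H⁺]/K2 + [H⁺]²/(K1K2)) = 1 / (1 + 10^+0.94 + 10^-1.04)
   = 1 / (1 + 8.7096 + 0.091201) = 1/9.8008 = 0.1020
[CO3²⁻] = α₂ × DIC = 0.1020 × 2.10 = 0.214 mmol/kg

[CO3²⁻] = 0.214 mmol/kg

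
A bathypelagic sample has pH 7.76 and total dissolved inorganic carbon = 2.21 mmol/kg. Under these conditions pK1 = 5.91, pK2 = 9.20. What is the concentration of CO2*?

α₀ = 1 / (1 + K1/[H⁺] + K1K2/[H⁺]²) = 1 / (1 + 10^+1.85 + 10^+0.41)
   = 1 / (1 + 70.795 + 2.5704) = 1/74.365 = 0.01345
[CO2*] = α₀ × DIC = 0.01345 × 2.21 = 0.0297 mmol/kg

[CO2*] = 0.0297 mmol/kg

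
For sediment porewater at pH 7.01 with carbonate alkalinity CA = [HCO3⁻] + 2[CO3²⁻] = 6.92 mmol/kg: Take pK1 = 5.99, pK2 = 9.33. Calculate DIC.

CA = [HCO3⁻] + 2[CO3²⁻] = (α₁ + 2α₂)·DIC
At pH 7.01: [H⁺]/K1 = 10^-1.02 = 0.095499, K2/[H⁺] = 10^-2.32 = 0.0047863
α₁ = 1/(1 + 0.095499 + 0.0047863) = 1/1.1003 = 0.9089; α₂ = α₁·K2/[H⁺] = 0.004350
α₁ + 2α₂ = 0.9176
DIC = CA / (α₁ + 2α₂) = 6.92 / 0.9176 = 7.54 mmol/kg

DIC = 7.54 mmol/kg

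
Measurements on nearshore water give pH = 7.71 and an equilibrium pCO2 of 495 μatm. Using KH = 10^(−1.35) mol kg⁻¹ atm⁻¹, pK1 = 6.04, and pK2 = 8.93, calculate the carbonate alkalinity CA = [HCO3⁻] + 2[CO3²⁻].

[CO2*] = KH · pCO2 = 10^(−1.35) × 495×10^-6 = 2.211×10^-5 mol/kg
α₀ = 1/(1 + K1/[H⁺] + K1K2/[H⁺]²) = 1/(1 + 10^+1.67 + 10^+0.45) = 0.01977
DIC = [CO2*]/α₀ = 2.211×10^-5 / 0.01977 = 1.119 mmol/kg
CA = (α₁ + 2α₂)·DIC = (0.9245 + 2×0.05571) × 1.119 = 1.16 mmol/kg

CA = 1.16 mmol/kg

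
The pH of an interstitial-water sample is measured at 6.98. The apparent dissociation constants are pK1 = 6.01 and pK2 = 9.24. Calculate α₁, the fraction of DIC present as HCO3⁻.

α₁ = 0.899

α₁ = 1 / (1 + [H⁺]/K1 + K2/[H⁺]) = 1 / (1 + 10^-0.97 + 10^-2.26)
   = 1 / (1 + 0.10715 + 0.0054954) = 1/1.1126 = 0.8988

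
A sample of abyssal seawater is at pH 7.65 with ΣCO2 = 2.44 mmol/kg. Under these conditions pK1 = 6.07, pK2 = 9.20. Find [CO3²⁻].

[CO3²⁻] = 0.0652 mmol/kg

α₂ = 1 / (1 + [H⁺]/K2 + [H⁺]²/(K1K2)) = 1 / (1 + 10^+1.55 + 10^-0.03)
   = 1 / (1 + 35.481 + 0.93325) = 1/37.415 = 0.02673
[CO3²⁻] = α₂ × DIC = 0.02673 × 2.44 = 0.0652 mmol/kg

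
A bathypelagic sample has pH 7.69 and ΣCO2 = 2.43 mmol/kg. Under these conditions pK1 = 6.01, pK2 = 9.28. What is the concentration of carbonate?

[CO3²⁻] = 0.0597 mmol/kg

α₂ = 1 / (1 + [H⁺]/K2 + [H⁺]²/(K1K2)) = 1 / (1 + 10^+1.59 + 10^-0.09)
   = 1 / (1 + 38.905 + 0.81283) = 1/40.717 = 0.02456
[CO3²⁻] = α₂ × DIC = 0.02456 × 2.43 = 0.0597 mmol/kg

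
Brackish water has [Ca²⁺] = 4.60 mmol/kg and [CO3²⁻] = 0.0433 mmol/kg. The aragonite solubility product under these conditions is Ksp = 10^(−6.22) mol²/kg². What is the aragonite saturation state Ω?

Ksp = 10^(−6.22) = 6.026×10^-7
Ω = [Ca²⁺][CO3²⁻]/Ksp = (4.60×10^-3)(0.0433×10^-3) / 6.026×10^-7 = 0.331

Ω = 0.331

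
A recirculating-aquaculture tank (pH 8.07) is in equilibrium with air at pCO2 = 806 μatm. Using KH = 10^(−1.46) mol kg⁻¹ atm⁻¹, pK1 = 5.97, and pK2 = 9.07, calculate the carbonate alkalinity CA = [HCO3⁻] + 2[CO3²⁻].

[CO2*] = KH · pCO2 = 10^(−1.46) × 806×10^-6 = 2.795×10^-5 mol/kg
α₀ = 1/(1 + K1/[H⁺] + K1K2/[H⁺]²) = 1/(1 + 10^+2.10 + 10^+1.10) = 0.007169
DIC = [CO2*]/α₀ = 2.795×10^-5 / 0.007169 = 3.898 mmol/kg
CA = (α₁ + 2α₂)·DIC = (0.9026 + 2×0.09026) × 3.898 = 4.22 mmol/kg

CA = 4.22 mmol/kg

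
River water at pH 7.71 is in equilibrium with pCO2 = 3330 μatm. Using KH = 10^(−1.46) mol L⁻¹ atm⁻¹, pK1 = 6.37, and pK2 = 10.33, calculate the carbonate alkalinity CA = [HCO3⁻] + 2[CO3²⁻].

CA = 2.54 mmol/L

[CO2*] = KH · pCO2 = 10^(−1.46) × 3330×10^-6 = 1.155×10^-4 mol/L
α₀ = 1/(1 + K1/[H⁺] + K1K2/[H⁺]²) = 1/(1 + 10^+1.34 + 10^-1.28) = 0.04361
DIC = [CO2*]/α₀ = 1.155×10^-4 / 0.04361 = 2.648 mmol/L
CA = (α₁ + 2α₂)·DIC = (0.9541 + 2×0.002289) × 2.648 = 2.54 mmol/L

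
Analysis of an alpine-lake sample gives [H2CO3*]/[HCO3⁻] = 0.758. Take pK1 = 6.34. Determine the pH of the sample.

pH = 6.46

From K1 = [H⁺][HCO3⁻]/[H2CO3*]:  pH = pK1 − log₁₀([H2CO3*]/[HCO3⁻])
log₁₀(0.758) = -0.120
pH = 6.34 − (-0.120) = 6.46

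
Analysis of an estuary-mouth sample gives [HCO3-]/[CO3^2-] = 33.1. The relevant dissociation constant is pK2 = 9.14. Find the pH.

From K2 = [H⁺][CO3^2-]/[HCO3-]:  pH = pK2 − log₁₀([HCO3-]/[CO3^2-])
log₁₀(33.1) = +1.520
pH = 9.14 − (+1.520) = 7.62

pH = 7.62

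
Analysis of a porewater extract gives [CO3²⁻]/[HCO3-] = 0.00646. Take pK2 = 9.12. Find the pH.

From K2 = [H⁺][CO3²⁻]/[HCO3-]:  pH = pK2 + log₁₀([CO3²⁻]/[HCO3-])
log₁₀(0.00646) = -2.190
pH = 9.12 + (-2.190) = 6.93

pH = 6.93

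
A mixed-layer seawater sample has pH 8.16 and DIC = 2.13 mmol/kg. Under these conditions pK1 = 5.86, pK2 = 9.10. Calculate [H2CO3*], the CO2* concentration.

[CO2*] = 9.53 μmol/kg

α₀ = 1 / (1 + K1/[H⁺] + K1K2/[H⁺]²) = 1 / (1 + 10^+2.30 + 10^+1.36)
   = 1 / (1 + 199.53 + 22.909) = 1/223.43 = 0.004476
[CO2*] = α₀ × DIC = 0.004476 × 2.13 = 0.00953 mmol/kg = 9.53 μmol/kg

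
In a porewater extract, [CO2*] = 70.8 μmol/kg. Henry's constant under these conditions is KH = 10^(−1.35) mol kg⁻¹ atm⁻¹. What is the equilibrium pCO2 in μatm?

KH = 10^(−1.35) = 4.467×10^-2 mol kg⁻¹ atm⁻¹
pCO2 = [CO2*]/KH = 70.8×10^-6 / 4.467×10^-2 = 1.59×10^-3 atm = 1590 μatm

pCO2 = 1590 μatm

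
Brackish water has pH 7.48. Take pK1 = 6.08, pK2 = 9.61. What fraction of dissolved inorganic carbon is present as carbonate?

α₂ = 1 / (1 + [H⁺]/K2 + [H⁺]²/(K1K2)) = 1 / (1 + 10^+2.13 + 10^+0.73)
   = 1 / (1 + 134.90 + 5.3703) = 1/141.27 = 0.007079

α₂ = 0.00708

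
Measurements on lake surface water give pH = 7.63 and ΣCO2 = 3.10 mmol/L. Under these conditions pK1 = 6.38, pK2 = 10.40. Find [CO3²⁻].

[CO3²⁻] = 4.98 μmol/L

α₂ = 1 / (1 + [H⁺]/K2 + [H⁺]²/(K1K2)) = 1 / (1 + 10^+2.77 + 10^+1.52)
   = 1 / (1 + 588.84 + 33.113) = 1/622.96 = 0.001605
[CO3²⁻] = α₂ × DIC = 0.001605 × 3.10 = 0.00498 mmol/L = 4.98 μmol/L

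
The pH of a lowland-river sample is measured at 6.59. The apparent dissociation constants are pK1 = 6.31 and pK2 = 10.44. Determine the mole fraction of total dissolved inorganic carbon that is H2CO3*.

α₀ = 1 / (1 + K1/[H⁺] + K1K2/[H⁺]²) = 1 / (1 + 10^+0.28 + 10^-3.57)
   = 1 / (1 + 1.9055 + 0.00026915) = 1/2.9057 = 0.3441

α₀ = 0.344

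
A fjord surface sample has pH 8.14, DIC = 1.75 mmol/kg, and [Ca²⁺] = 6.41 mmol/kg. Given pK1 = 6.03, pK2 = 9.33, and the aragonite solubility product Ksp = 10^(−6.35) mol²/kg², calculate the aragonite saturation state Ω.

Ω = 1.51

α₂ = 1 / (1 + [H⁺]/K2 + [H⁺]²/(K1K2)) = 1 / (1 + 10^+1.19 + 10^-0.92)
   = 1 / (1 + 15.488 + 0.12023) = 1/16.608 = 0.06021
[CO3²⁻] = α₂ × DIC = 0.06021 × 1.75 = 0.1054 mmol/kg
Ksp = 10^(−6.35) = 4.467×10^-7
Ω = [Ca²⁺][CO3²⁻]/Ksp = (6.41×10^-3)(1.054×10^-4) / 4.467×10^-7 = 1.51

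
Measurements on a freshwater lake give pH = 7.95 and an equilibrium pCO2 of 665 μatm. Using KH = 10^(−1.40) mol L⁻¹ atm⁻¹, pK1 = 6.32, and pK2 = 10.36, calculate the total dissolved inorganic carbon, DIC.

[CO2*] = KH · pCO2 = 10^(−1.40) × 665×10^-6 = 2.647×10^-5 mol/L
α₀ = 1/(1 + K1/[H⁺] + K1K2/[H⁺]²) = 1/(1 + 10^+1.63 + 10^-0.78) = 0.02282
DIC = [CO2*]/α₀ = 2.647×10^-5 / 0.02282 = 1.16 mmol/L

DIC = 1.16 mmol/L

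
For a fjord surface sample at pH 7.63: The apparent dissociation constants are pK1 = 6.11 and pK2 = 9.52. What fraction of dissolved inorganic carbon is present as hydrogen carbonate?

α₁ = 1 / (1 + [H⁺]/K1 + K2/[H⁺]) = 1 / (1 + 10^-1.52 + 10^-1.89)
   = 1 / (1 + 0.030200 + 0.012882) = 1/1.0431 = 0.9587

α₁ = 0.959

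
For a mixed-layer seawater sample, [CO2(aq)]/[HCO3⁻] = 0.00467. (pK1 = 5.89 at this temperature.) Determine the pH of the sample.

pH = 8.22

From K1 = [H⁺][HCO3⁻]/[CO2(aq)]:  pH = pK1 − log₁₀([CO2(aq)]/[HCO3⁻])
log₁₀(0.00467) = -2.331
pH = 5.89 − (-2.331) = 8.22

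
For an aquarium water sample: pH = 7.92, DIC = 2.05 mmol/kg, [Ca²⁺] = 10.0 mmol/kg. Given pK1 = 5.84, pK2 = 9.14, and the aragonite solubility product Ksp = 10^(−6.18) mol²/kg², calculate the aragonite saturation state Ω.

α₂ = 1 / (1 + [H⁺]/K2 + [H⁺]²/(K1K2)) = 1 / (1 + 10^+1.22 + 10^-0.86)
   = 1 / (1 + 16.596 + 0.13804) = 1/17.734 = 0.05639
[CO3²⁻] = α₂ × DIC = 0.05639 × 2.05 = 0.1156 mmol/kg
Ksp = 10^(−6.18) = 6.607×10^-7
Ω = [Ca²⁺][CO3²⁻]/Ksp = (10.0×10^-3)(1.156×10^-4) / 6.607×10^-7 = 1.75

Ω = 1.75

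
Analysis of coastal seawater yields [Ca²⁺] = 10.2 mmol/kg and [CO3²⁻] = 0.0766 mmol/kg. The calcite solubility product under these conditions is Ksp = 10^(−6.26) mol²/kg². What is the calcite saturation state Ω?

Ksp = 10^(−6.26) = 5.495×10^-7
Ω = [Ca²⁺][CO3²⁻]/Ksp = (10.2×10^-3)(0.0766×10^-3) / 5.495×10^-7 = 1.42

Ω = 1.42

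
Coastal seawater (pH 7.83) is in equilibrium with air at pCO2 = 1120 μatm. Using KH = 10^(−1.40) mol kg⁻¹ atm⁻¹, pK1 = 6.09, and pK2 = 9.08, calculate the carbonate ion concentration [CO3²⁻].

[CO3²⁻] = 0.138 mmol/kg

[CO2*] = KH · pCO2 = 10^(−1.40) × 1120×10^-6 = 4.459×10^-5 mol/kg
α₀ = 1/(1 + K1/[H⁺] + K1K2/[H⁺]²) = 1/(1 + 10^+1.74 + 10^+0.49) = 0.01694
DIC = [CO2*]/α₀ = 4.459×10^-5 / 0.01694 = 2.633 mmol/kg
[CO3²⁻] = α₂·DIC; α₂ = 0.05234, so [CO3²⁻] = 0.05234 × 2.633 = 0.138 mmol/kg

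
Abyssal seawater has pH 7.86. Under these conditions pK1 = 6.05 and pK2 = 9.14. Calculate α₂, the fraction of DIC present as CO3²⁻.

α₂ = 1 / (1 + [H⁺]/K2 + [H⁺]²/(K1K2)) = 1 / (1 + 10^+1.28 + 10^-0.53)
   = 1 / (1 + 19.055 + 0.29512) = 1/20.350 = 0.04914

α₂ = 0.0491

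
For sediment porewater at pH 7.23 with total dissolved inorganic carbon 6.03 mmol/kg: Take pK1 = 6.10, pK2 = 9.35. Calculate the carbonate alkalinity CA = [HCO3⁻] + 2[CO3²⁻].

CA = 5.66 mmol/kg

CA = [HCO3⁻] + 2[CO3²⁻] = (α₁ + 2α₂)·DIC
At pH 7.23: [H⁺]/K1 = 10^-1.13 = 0.074131, K2/[H⁺] = 10^-2.12 = 0.0075858
α₁ = 1/(1 + 0.074131 + 0.0075858) = 1/1.0817 = 0.9245; α₂ = α₁·K2/[H⁺] = 0.007013
α₁ + 2α₂ = 0.9385
CA = 0.9385 × 6.03 = 5.66 mmol/kg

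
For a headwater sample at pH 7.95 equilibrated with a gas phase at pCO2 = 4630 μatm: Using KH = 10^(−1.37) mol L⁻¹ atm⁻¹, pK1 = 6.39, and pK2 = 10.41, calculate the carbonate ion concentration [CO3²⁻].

[CO3²⁻] = 0.0249 mmol/L

[CO2*] = KH · pCO2 = 10^(−1.37) × 4630×10^-6 = 1.975×10^-4 mol/L
α₀ = 1/(1 + K1/[H⁺] + K1K2/[H⁺]²) = 1/(1 + 10^+1.56 + 10^-0.90) = 0.02671
DIC = [CO2*]/α₀ = 1.975×10^-4 / 0.02671 = 7.393 mmol/L
[CO3²⁻] = α₂·DIC; α₂ = 0.003363, so [CO3²⁻] = 0.003363 × 7.393 = 0.0249 mmol/L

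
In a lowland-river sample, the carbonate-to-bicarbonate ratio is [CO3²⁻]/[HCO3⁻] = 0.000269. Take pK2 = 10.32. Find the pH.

From K2 = [H⁺][CO3²⁻]/[HCO3⁻]:  pH = pK2 + log₁₀([CO3²⁻]/[HCO3⁻])
log₁₀(0.000269) = -3.570
pH = 10.32 + (-3.570) = 6.75

pH = 6.75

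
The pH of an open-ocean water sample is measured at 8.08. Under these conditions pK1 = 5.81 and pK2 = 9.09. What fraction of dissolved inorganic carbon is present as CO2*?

α₀ = 0.00487

α₀ = 1 / (1 + K1/[H⁺] + K1K2/[H⁺]²) = 1 / (1 + 10^+2.27 + 10^+1.26)
   = 1 / (1 + 186.21 + 18.197) = 1/205.41 = 0.004868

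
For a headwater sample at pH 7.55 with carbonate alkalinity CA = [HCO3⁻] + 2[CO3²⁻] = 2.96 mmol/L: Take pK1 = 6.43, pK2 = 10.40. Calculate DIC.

CA = [HCO3⁻] + 2[CO3²⁻] = (α₁ + 2α₂)·DIC
At pH 7.55: [H⁺]/K1 = 10^-1.12 = 0.075858, K2/[H⁺] = 10^-2.85 = 0.0014125
α₁ = 1/(1 + 0.075858 + 0.0014125) = 1/1.0773 = 0.9283; α₂ = α₁·K2/[H⁺] = 0.001311
α₁ + 2α₂ = 0.9309
DIC = CA / (α₁ + 2α₂) = 2.96 / 0.9309 = 3.18 mmol/L

DIC = 3.18 mmol/L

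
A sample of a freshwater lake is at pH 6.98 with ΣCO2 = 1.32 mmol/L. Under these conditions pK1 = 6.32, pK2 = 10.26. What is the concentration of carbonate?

[CO3²⁻] = 0.568 μmol/L

α₂ = 1 / (1 + [H⁺]/K2 + [H⁺]²/(K1K2)) = 1 / (1 + 10^+3.28 + 10^+2.62)
   = 1 / (1 + 1905.5 + 416.87) = 1/2323.3 = 0.0004304
[CO3²⁻] = α₂ × DIC = 0.0004304 × 1.32 = 0.000568 mmol/L = 0.568 μmol/L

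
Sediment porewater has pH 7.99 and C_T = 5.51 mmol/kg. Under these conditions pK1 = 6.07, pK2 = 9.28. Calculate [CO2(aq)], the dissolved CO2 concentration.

[CO2*] = 0.0623 mmol/kg

α₀ = 1 / (1 + K1/[H⁺] + K1K2/[H⁺]²) = 1 / (1 + 10^+1.92 + 10^+0.63)
   = 1 / (1 + 83.176 + 4.2658) = 1/88.442 = 0.01131
[CO2*] = α₀ × DIC = 0.01131 × 5.51 = 0.0623 mmol/kg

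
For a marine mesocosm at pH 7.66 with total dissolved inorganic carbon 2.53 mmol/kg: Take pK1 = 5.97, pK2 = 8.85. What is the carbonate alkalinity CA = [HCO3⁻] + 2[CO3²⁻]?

CA = [HCO3⁻] + 2[CO3²⁻] = (α₁ + 2α₂)·DIC
At pH 7.66: [H⁺]/K1 = 10^-1.69 = 0.020417, K2/[H⁺] = 10^-1.19 = 0.064565
α₁ = 1/(1 + 0.020417 + 0.064565) = 1/1.0850 = 0.9217; α₂ = α₁·K2/[H⁺] = 0.05951
α₁ + 2α₂ = 1.0407
CA = 1.0407 × 2.53 = 2.63 mmol/kg

CA = 2.63 mmol/kg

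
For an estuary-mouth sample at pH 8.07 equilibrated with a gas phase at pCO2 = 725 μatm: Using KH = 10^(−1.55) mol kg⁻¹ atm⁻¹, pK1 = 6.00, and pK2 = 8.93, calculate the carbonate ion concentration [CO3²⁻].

[CO3²⁻] = 0.331 mmol/kg

[CO2*] = KH · pCO2 = 10^(−1.55) × 725×10^-6 = 2.043×10^-5 mol/kg
α₀ = 1/(1 + K1/[H⁺] + K1K2/[H⁺]²) = 1/(1 + 10^+2.07 + 10^+1.21) = 0.007423
DIC = [CO2*]/α₀ = 2.043×10^-5 / 0.007423 = 2.753 mmol/kg
[CO3²⁻] = α₂·DIC; α₂ = 0.1204, so [CO3²⁻] = 0.1204 × 2.753 = 0.331 mmol/kg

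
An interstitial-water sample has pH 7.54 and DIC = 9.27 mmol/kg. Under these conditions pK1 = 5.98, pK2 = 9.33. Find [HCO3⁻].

[HCO3⁻] = 8.88 mmol/kg

α₁ = 1 / (1 + [H⁺]/K1 + K2/[H⁺]) = 1 / (1 + 10^-1.56 + 10^-1.79)
   = 1 / (1 + 0.027542 + 0.016218) = 1/1.0438 = 0.9581
[HCO3⁻] = α₁ × DIC = 0.9581 × 9.27 = 8.88 mmol/kg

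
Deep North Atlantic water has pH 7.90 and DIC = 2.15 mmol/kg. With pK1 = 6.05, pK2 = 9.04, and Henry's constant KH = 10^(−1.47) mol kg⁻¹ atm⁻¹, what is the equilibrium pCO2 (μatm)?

α₀ = 1 / (1 + K1/[H⁺] + K1K2/[H⁺]²) = 1 / (1 + 10^+1.85 + 10^+0.71)
   = 1 / (1 + 70.795 + 5.1286) = 1/76.923 = 0.01300
[CO2*] = α₀ × DIC = 0.01300 × 2.15 = 0.02795 mmol/kg
pCO2 = [CO2*]/KH = 2.795×10^-5 / 3.388×10^-2 = 825 μatm

pCO2 = 825 μatm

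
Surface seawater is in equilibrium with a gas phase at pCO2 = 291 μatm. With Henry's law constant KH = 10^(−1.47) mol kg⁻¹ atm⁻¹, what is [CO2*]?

[CO2*] = 9.86 μmol/kg

KH = 10^(−1.47) = 3.388×10^-2 mol kg⁻¹ atm⁻¹
[CO2*] = KH · pCO2 = 3.388×10^-2 × 291×10^-6 atm = 9.86×10^-6 mol/kg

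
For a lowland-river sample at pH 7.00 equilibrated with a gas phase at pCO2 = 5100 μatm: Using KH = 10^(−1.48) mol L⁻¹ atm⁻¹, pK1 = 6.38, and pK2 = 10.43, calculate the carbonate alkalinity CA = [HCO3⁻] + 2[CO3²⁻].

CA = 0.705 mmol/L

[CO2*] = KH · pCO2 = 10^(−1.48) × 5100×10^-6 = 1.689×10^-4 mol/L
α₀ = 1/(1 + K1/[H⁺] + K1K2/[H⁺]²) = 1/(1 + 10^+0.62 + 10^-2.81) = 0.1934
DIC = [CO2*]/α₀ = 1.689×10^-4 / 0.1934 = 0.8731 mmol/L
CA = (α₁ + 2α₂)·DIC = (0.8063 + 2×0.0002996) × 0.8731 = 0.705 mmol/L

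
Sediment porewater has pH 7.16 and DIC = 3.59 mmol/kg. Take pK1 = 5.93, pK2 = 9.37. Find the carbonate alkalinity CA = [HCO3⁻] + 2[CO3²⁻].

CA = [HCO3⁻] + 2[CO3²⁻] = (α₁ + 2α₂)·DIC
At pH 7.16: [H⁺]/K1 = 10^-1.23 = 0.058884, K2/[H⁺] = 10^-2.21 = 0.0061660
α₁ = 1/(1 + 0.058884 + 0.0061660) = 1/1.0651 = 0.9389; α₂ = α₁·K2/[H⁺] = 0.005789
α₁ + 2α₂ = 0.9505
CA = 0.9505 × 3.59 = 3.41 mmol/kg

CA = 3.41 mmol/kg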